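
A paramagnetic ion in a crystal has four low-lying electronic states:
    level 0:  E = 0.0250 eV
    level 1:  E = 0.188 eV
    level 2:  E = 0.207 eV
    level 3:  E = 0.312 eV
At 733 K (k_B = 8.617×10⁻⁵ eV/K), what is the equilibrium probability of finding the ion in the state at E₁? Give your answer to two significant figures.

0.066

k_BT = 8.617×10⁻⁵ × 733 K = 0.06316 eV.
Eᵢ/kT = 0.3958, 2.977, 3.277, 4.940.
Z = Σ e^(−Eᵢ/kT) = e^(−0.3958) + e^(−2.977) + e^(−3.277) + e^(−4.940) = 0.6731 + 0.05095 + 0.03774 + 0.007155 = 0.7689.
P₁ = e^(−E₁/kT) / Z = 0.05095/0.7689 = 0.066.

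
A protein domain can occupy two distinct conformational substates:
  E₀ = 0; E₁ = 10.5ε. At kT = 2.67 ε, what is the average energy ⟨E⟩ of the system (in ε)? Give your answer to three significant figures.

0.202 ε

Eᵢ/kT = 0, 3.9326.
Z = Σ e^(−Eᵢ/kT) = e^(−0) + e^(−3.9326) = 1.0000 + 0.019593 = 1.0196.
⟨E⟩ = Σ Eᵢ e^(−Eᵢ/kT) / Z = (0·1.0000 + 10.5·0.019593) / 1.0196 = 0.202 ε.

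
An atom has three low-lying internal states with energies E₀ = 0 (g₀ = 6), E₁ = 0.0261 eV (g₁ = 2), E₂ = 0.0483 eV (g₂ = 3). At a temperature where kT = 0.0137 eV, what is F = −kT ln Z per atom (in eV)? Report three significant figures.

Eᵢ/kT = 0, 1.9051, 3.5255.
Z = Σ gᵢe^(−Eᵢ/kT) = 6·e^(−0) + 2·e^(−1.9051) + 3·e^(−3.5255) = 6.0000 + 0.29762 + 0.088311 = 6.3859.
F = −kT ln Z = −0.0137 × ln(6.3859) = −0.0137 × 1.8541 = -0.0254 eV.

-0.0254 eV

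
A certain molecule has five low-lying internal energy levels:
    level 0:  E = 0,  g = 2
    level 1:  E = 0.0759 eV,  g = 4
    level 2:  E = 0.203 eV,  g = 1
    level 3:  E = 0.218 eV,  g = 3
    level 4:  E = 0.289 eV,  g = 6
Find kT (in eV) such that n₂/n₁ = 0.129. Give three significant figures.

0.192 eV

n₂/n₁ = (g₂/g₁) exp[−(E₂−E₁)/kT] = 0.129.
⇒ (E₂−E₁)/kT = ln((1/4)/0.129) = ln(1.9380) = 0.66166.
kT = 0.1271 eV / 0.66166 = 0.192 eV.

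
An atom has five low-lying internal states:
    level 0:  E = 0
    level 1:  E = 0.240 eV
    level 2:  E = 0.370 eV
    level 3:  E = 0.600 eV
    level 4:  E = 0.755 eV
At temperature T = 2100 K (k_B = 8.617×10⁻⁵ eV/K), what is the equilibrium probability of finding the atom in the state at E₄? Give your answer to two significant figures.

0.011

k_BT = 8.617×10⁻⁵ × 2100 K = 0.1810 eV.
Eᵢ/kT = 0, 1.326, 2.044, 3.315, 4.171.
Z = Σ e^(−Eᵢ/kT) = e^(−0) + e^(−1.326) + e^(−2.044) + e^(−3.315) + e^(−4.171) = 1.000 + 0.2655 + 0.1295 + 0.03633 + 0.01544 = 1.447.
P₄ = e^(−E₄/kT) / Z = 0.01544/1.447 = 0.011.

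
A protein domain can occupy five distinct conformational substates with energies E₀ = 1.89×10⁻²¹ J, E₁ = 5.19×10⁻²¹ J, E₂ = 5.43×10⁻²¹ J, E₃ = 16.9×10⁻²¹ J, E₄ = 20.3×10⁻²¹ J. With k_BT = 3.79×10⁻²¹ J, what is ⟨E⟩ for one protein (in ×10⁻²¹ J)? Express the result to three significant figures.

Eᵢ/kT = 0.49868, 1.3694, 1.4327, 4.4591, 5.3562.
Z = Σ e^(−Eᵢ/kT) = e^(−0.49868) + e^(−1.3694) + e^(−1.4327) + e^(−4.4591) + e^(−5.3562) = 0.60733 + 0.25426 + 0.23866 + 0.011573 + 0.0047188 = 1.1165.
⟨E⟩ = Σ Eᵢ e^(−Eᵢ/kT) / Z = (1.89·0.60733 + 5.19·0.25426 + 5.43·0.23866 + 16.9·0.011573 + 20.3·0.0047188) / 1.1165 = 3.63 ×10⁻²¹ J.

3.63 ×10⁻²¹ J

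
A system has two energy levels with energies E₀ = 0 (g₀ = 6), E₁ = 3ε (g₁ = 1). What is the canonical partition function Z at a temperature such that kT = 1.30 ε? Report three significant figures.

Eᵢ/kT = 0, 2.3077.
Z = Σ gᵢe^(−Eᵢ/kT) = 6·e^(−0) + 1·e^(−2.3077) = 6.0000 + 0.099490 = 6.0995.

Z = 6.10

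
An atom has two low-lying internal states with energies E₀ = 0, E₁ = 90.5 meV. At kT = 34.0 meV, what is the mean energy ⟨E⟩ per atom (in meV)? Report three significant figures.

Eᵢ/kT = 0, 2.6618.
Z = Σ e^(−Eᵢ/kT) = e^(−0) + e^(−2.6618) = 1.0000 + 0.069822 = 1.0698.
⟨E⟩ = Σ Eᵢ e^(−Eᵢ/kT) / Z = (0·1.0000 + 90.5·0.069822) / 1.0698 = 5.91 meV.

5.91 meV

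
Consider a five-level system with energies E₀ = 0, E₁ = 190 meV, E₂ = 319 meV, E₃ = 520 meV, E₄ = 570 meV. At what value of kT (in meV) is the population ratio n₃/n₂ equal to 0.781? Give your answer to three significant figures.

n₃/n₂ = exp[−(E₃−E₂)/kT] = 0.781.
⇒ (E₃−E₂)/kT = ln(1/0.781) = ln(1.2804) = 0.24717.
kT = 201 meV / 0.24717 = 813 meV.

813 meV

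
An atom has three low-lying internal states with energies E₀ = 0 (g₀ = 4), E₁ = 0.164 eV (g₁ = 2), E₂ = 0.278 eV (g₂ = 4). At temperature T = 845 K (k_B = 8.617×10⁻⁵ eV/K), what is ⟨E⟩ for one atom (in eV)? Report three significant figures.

k_BT = 8.617×10⁻⁵ × 845 K = 0.072814 eV.
Eᵢ/kT = 0, 2.2523, 3.8179.
Z = Σ gᵢe^(−Eᵢ/kT) = 4·e^(−0) + 2·e^(−2.2523) + 4·e^(−3.8179) = 4.0000 + 0.21031 + 0.087896 = 4.2982.
⟨E⟩ = Σ Eᵢ gᵢe^(−Eᵢ/kT) / Z = (0·4.0000 + 0.164·0.21031 + 0.278·0.087896) / 4.2982 = 0.0137 eV.

0.0137 eV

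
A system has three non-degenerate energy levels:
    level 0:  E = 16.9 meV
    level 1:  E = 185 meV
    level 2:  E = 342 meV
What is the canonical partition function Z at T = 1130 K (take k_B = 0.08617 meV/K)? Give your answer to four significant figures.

Z = 1.020

k_BT = 0.08617 × 1130 K = 97.3721 meV.
Eᵢ/kT = 0.173561, 1.89993, 3.51230.
Z = Σ e^(−Eᵢ/kT) = e^(−0.173561) + e^(−1.89993) + e^(−3.51230) = 0.840666 + 0.149579 + 0.0298282 = 1.02007.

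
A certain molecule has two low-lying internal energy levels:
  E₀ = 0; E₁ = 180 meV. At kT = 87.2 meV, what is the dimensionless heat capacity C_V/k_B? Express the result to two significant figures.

0.43

Eᵢ/kT = 0, 2.064.
Z = Σ e^(−Eᵢ/kT) = e^(−0) + e^(−2.064) = 1.000 + 0.1269 = 1.127.
⟨E⟩ = 20.27 meV, ⟨E²⟩ = 3648 meV².
C_V/k_B = (⟨E²⟩ − ⟨E⟩²)/(kT)² = (3648 − 410.9)/7604 = 0.43.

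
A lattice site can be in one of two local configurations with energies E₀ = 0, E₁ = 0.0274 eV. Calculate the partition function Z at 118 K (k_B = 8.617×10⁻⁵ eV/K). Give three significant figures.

Z = 1.07

k_BT = 8.617×10⁻⁵ × 118 K = 0.010168 eV.
Eᵢ/kT = 0, 2.6947.
Z = Σ e^(−Eᵢ/kT) = e^(−0) + e^(−2.6947) = 1.0000 + 0.067563 = 1.0676.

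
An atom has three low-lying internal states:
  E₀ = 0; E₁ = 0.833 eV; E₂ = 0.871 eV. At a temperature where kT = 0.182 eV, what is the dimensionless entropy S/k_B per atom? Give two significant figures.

0.10

Eᵢ/kT = 0, 4.577, 4.786.
Z = Σ e^(−Eᵢ/kT) = e^(−0) + e^(−4.577) + e^(−4.786) = 1.000 + 0.01029 + 0.008346 = 1.019.
⟨E⟩ = Σ EᵢPᵢ = 0.01555 eV.
S/k_B = ln Z + ⟨E⟩/kT = ln(1.019) + 0.01555/0.182 = 0.01882 + 0.08544 = 0.10.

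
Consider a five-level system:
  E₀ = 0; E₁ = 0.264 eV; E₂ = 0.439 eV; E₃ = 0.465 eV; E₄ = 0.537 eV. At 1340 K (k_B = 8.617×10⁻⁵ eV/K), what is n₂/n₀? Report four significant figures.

k_BT = 8.617×10⁻⁵ × 1340 K = 0.115468 eV.
n₂/n₀ = exp[−(E₂−E₀)/kT] = exp(−(0.439 eV)/(0.115468 eV)) = exp(-3.80192) = 0.02233.

0.02233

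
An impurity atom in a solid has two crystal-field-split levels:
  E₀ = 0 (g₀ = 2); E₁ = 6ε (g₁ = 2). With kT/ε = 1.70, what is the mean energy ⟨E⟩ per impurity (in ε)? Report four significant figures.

Eᵢ/kT = 0, 3.52941.
Z = Σ gᵢe^(−Eᵢ/kT) = 2·e^(−0) + 2·e^(−3.52941) = 2.00000 + 0.0586444 = 2.05864.
⟨E⟩ = Σ Eᵢ gᵢe^(−Eᵢ/kT) / Z = (0·2.00000 + 6·0.0586444) / 2.05864 = 0.1709 ε.

0.1709 ε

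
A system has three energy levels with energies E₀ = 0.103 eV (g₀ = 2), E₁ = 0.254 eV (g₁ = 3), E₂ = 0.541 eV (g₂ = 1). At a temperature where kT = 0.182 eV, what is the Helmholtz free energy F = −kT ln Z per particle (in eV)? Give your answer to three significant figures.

Eᵢ/kT = 0.56593, 1.3956, 2.9725.
Z = Σ gᵢe^(−Eᵢ/kT) = 2·e^(−0.56593) + 3·e^(−1.3956) + 1·e^(−2.9725) = 1.1357 + 0.74305 + 0.051175 = 1.9299.
F = −kT ln Z = −0.182 × ln(1.9299) = −0.182 × 0.65747 = -0.120 eV.

-0.120 eV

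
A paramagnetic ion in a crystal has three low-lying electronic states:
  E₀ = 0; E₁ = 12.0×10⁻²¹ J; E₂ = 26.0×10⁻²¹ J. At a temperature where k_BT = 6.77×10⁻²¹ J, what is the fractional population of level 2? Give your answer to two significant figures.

Eᵢ/kT = 0, 1.773, 3.840.
Z = Σ e^(−Eᵢ/kT) = e^(−0) + e^(−1.773) + e^(−3.840) = 1.000 + 0.1698 + 0.02149 = 1.191.
P₂ = e^(−E₂/kT) / Z = 0.02149/1.191 = 0.018.

0.018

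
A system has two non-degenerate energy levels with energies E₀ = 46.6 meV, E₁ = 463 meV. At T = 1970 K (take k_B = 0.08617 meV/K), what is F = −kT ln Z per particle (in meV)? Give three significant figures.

32.6 meV

k_BT = 0.08617 × 1970 K = 169.75 meV.
Eᵢ/kT = 0.27452, 2.7275.
Z = Σ e^(−Eᵢ/kT) = e^(−0.27452) + e^(−2.7275) = 0.75994 + 0.065383 = 0.82532.
F = −kT ln Z = −169.75 × ln(0.82532) = −169.75 × -0.19198 = 32.6 meV.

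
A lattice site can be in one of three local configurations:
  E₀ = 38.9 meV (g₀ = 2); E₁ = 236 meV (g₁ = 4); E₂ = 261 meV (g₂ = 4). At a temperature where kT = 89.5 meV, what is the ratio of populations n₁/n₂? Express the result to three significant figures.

1.32

n₁/n₂ = (g₁/g₂) exp[−(E₁−E₂)/kT] = (4/4) × exp(−(-25 meV)/(89.5 meV)) = (4/4) × exp(0.27933) = 1.32.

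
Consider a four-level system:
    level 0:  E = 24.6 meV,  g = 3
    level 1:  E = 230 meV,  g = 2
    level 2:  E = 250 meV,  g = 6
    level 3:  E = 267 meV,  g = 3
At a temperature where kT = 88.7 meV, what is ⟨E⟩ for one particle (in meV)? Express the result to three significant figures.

Eᵢ/kT = 0.27734, 2.5930, 2.8185, 3.0101.
Z = Σ gᵢe^(−Eᵢ/kT) = 3·e^(−0.27734) + 2·e^(−2.5930) + 6·e^(−2.8185) + 3·e^(−3.0101) = 2.2734 + 0.14959 + 0.35817 + 0.14786 = 2.9290.
⟨E⟩ = Σ Eᵢ gᵢe^(−Eᵢ/kT) / Z = (24.6·2.2734 + 230·0.14959 + 250·0.35817 + 267·0.14786) / 2.9290 = 74.9 meV.

74.9 meV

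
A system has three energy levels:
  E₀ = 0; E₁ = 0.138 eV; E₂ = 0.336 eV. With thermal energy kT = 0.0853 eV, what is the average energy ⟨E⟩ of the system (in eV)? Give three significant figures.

0.0278 eV

Eᵢ/kT = 0, 1.6178, 3.9390.
Z = Σ e^(−Eᵢ/kT) = e^(−0) + e^(−1.6178) + e^(−3.9390) = 1.0000 + 0.19833 + 0.019468 = 1.2178.
⟨E⟩ = Σ Eᵢ e^(−Eᵢ/kT) / Z = (0·1.0000 + 0.138·0.19833 + 0.336·0.019468) / 1.2178 = 0.0278 eV.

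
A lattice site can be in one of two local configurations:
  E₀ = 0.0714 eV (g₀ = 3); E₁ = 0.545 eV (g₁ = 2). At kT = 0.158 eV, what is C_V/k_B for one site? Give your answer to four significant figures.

Eᵢ/kT = 0.451899, 3.44937.
Z = Σ gᵢe^(−Eᵢ/kT) = 3·e^(−0.451899) + 2·e^(−3.44937) = 1.90926 + 0.0635313 = 1.97279.
⟨E⟩ = 0.0866518 eV, ⟨E²⟩ = 0.0144991 eV².
C_V/k_B = (⟨E²⟩ − ⟨E⟩²)/(kT)² = (0.0144991 − 0.00750853)/0.0249640 = 0.2800.

0.2800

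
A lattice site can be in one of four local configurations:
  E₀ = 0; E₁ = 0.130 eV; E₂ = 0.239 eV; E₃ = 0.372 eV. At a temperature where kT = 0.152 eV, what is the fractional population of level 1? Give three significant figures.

Eᵢ/kT = 0, 0.85526, 1.5724, 2.4474.
Z = Σ e^(−Eᵢ/kT) = e^(−0) + e^(−0.85526) + e^(−1.5724) + e^(−2.4474) = 1.0000 + 0.42517 + 0.20755 + 0.086518 = 1.7192.
P₁ = e^(−E₁/kT) / Z = 0.42517/1.7192 = 0.247.

0.247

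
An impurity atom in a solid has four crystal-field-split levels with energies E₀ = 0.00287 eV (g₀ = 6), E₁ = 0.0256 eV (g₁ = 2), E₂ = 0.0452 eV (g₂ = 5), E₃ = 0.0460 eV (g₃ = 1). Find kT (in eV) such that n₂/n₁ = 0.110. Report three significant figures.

n₂/n₁ = (g₂/g₁) exp[−(E₂−E₁)/kT] = 0.110.
⇒ (E₂−E₁)/kT = ln((5/2)/0.110) = ln(22.727) = 3.1236.
kT = 0.0196 eV / 3.1236 = 0.00627 eV.

0.00627 eV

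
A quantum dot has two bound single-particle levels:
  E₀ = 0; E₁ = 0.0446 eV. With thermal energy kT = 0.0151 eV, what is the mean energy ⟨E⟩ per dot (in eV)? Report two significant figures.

Eᵢ/kT = 0, 2.954.
Z = Σ e^(−Eᵢ/kT) = e^(−0) + e^(−2.954) = 1.000 + 0.05213 = 1.052.
⟨E⟩ = Σ Eᵢ e^(−Eᵢ/kT) / Z = (0·1.000 + 0.0446·0.05213) / 1.052 = 0.0022 eV.

0.0022 eV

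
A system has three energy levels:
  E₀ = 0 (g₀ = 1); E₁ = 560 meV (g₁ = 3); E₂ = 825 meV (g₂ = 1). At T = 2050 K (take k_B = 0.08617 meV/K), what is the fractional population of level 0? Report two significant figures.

k_BT = 0.08617 × 2050 K = 176.6 meV.
Eᵢ/kT = 0, 3.171, 4.672.
Z = Σ gᵢe^(−Eᵢ/kT) = 1·e^(−0) + 3·e^(−3.171) + 1·e^(−4.672) = 1.000 + 0.1259 + 0.009354 = 1.135.
P₀ = g₀ e^(−E₀/kT) / Z = 1.000/1.135 = 0.88.

0.88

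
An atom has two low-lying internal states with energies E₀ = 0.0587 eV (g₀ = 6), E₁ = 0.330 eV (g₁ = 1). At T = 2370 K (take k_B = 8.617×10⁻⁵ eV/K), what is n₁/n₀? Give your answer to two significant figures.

k_BT = 8.617×10⁻⁵ × 2370 K = 0.2042 eV.
n₁/n₀ = (g₁/g₀) exp[−(E₁−E₀)/kT] = (1/6) × exp(−(0.2713 eV)/(0.2042 eV)) = (1/6) × exp(-1.329) = 0.044.

0.044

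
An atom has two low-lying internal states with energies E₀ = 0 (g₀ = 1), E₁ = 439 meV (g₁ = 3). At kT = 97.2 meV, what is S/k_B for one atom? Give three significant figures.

0.176

Eᵢ/kT = 0, 4.5165.
Z = Σ gᵢe^(−Eᵢ/kT) = 1·e^(−0) + 3·e^(−4.5165) = 1.0000 + 0.032782 = 1.0328.
⟨E⟩ = Σ EᵢPᵢ = 13.934 meV.
S/k_B = ln Z + ⟨E⟩/kT = ln(1.0328) + 13.934/97.2 = 0.032274 + 0.14335 = 0.176.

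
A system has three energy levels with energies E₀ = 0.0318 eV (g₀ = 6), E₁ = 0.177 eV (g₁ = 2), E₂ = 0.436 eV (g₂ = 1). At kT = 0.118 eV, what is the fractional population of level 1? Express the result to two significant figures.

Eᵢ/kT = 0.2695, 1.500, 3.695.
Z = Σ gᵢe^(−Eᵢ/kT) = 6·e^(−0.2695) + 2·e^(−1.500) + 1·e^(−3.695) = 4.583 + 0.4463 + 0.02485 = 5.054.
P₁ = g₁ e^(−E₁/kT) / Z = 0.4463/5.054 = 0.088.

0.088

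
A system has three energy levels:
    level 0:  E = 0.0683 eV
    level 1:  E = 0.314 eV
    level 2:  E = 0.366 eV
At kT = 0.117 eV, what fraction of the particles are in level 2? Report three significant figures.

0.0654

Eᵢ/kT = 0.58376, 2.6838, 3.1282.
Z = Σ e^(−Eᵢ/kT) = e^(−0.58376) + e^(−2.6838) + e^(−3.1282) = 0.55780 + 0.068303 + 0.043797 = 0.66990.
P₂ = e^(−E₂/kT) / Z = 0.043797/0.66990 = 0.0654.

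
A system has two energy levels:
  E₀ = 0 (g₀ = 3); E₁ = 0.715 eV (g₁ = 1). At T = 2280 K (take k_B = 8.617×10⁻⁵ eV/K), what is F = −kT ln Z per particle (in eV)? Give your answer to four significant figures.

k_BT = 8.617×10⁻⁵ × 2280 K = 0.196468 eV.
Eᵢ/kT = 0, 3.63927.
Z = Σ gᵢe^(−Eᵢ/kT) = 3·e^(−0) + 1·e^(−3.63927) = 3.00000 + 0.0262715 = 3.02627.
F = −kT ln Z = −0.196468 × ln(3.02627) = −0.196468 × 1.10733 = -0.2176 eV.

-0.2176 eV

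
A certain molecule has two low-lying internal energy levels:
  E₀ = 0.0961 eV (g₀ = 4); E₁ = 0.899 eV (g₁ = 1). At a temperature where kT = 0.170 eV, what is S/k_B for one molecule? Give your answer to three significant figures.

1.40

Eᵢ/kT = 0.56529, 5.2882.
Z = Σ gᵢe^(−Eᵢ/kT) = 4·e^(−0.56529) + 1·e^(−5.2882) = 2.2728 + 0.0050508 = 2.2779.
⟨E⟩ = Σ EᵢPᵢ = 0.097878 eV.
S/k_B = ln Z + ⟨E⟩/kT = ln(2.2779) + 0.097878/0.170 = 0.82325 + 0.57575 = 1.40.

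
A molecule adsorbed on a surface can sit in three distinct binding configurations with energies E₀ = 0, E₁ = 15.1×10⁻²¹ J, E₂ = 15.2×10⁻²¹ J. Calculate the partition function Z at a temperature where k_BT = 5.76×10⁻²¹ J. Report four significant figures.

Z = 1.144

Eᵢ/kT = 0, 2.62153, 2.63889.
Z = Σ e^(−Eᵢ/kT) = e^(−0) + e^(−2.62153) + e^(−2.63889) = 1.00000 + 0.0726916 + 0.0714405 = 1.14413.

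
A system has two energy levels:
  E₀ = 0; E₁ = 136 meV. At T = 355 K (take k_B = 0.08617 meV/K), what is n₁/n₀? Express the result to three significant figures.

0.0117

k_BT = 0.08617 × 355 K = 30.590 meV.
n₁/n₀ = exp[−(E₁−E₀)/kT] = exp(−(136 meV)/(30.590 meV)) = exp(-4.4459) = 0.0117.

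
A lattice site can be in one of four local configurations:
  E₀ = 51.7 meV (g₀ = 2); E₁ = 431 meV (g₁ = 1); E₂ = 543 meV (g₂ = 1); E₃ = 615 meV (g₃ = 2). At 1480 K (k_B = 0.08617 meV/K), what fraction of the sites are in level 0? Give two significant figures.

k_BT = 0.08617 × 1480 K = 127.5 meV.
Eᵢ/kT = 0.4055, 3.380, 4.259, 4.824.
Z = Σ gᵢe^(−Eᵢ/kT) = 2·e^(−0.4055) + 1·e^(−3.380) + 1·e^(−4.259) + 2·e^(−4.824) = 1.333 + 0.03405 + 0.01414 + 0.01607 = 1.397.
P₀ = g₀ e^(−E₀/kT) / Z = 1.333/1.397 = 0.95.

0.95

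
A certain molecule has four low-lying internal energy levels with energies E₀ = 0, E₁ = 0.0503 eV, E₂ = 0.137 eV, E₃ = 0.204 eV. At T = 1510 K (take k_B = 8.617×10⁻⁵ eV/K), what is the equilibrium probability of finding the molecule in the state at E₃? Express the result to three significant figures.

k_BT = 8.617×10⁻⁵ × 1510 K = 0.13012 eV.
Eᵢ/kT = 0, 0.38657, 1.0529, 1.5678.
Z = Σ e^(−Eᵢ/kT) = e^(−0) + e^(−0.38657) + e^(−1.0529) + e^(−1.5678) = 1.0000 + 0.67938 + 0.34892 + 0.20850 = 2.2368.
P₃ = e^(−E₃/kT) / Z = 0.20850/2.2368 = 0.0932.

0.0932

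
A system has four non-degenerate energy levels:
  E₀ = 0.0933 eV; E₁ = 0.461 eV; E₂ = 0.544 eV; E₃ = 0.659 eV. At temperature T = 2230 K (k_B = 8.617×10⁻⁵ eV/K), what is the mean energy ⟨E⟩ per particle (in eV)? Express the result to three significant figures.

0.191 eV

k_BT = 8.617×10⁻⁵ × 2230 K = 0.19216 eV.
Eᵢ/kT = 0.48553, 2.3990, 2.8310, 3.4294.
Z = Σ e^(−Eᵢ/kT) = e^(−0.48553) + e^(−2.3990) + e^(−2.8310) + e^(−3.4294) = 0.61537 + 0.090809 + 0.058954 + 0.032406 = 0.79754.
⟨E⟩ = Σ Eᵢ e^(−Eᵢ/kT) / Z = (0.0933·0.61537 + 0.461·0.090809 + 0.544·0.058954 + 0.659·0.032406) / 0.79754 = 0.191 eV.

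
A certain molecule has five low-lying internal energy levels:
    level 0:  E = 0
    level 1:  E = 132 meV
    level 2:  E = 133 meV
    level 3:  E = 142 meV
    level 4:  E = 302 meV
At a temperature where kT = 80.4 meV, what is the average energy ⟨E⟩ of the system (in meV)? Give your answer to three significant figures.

Eᵢ/kT = 0, 1.6418, 1.6542, 1.7662, 3.7562.
Z = Σ e^(−Eᵢ/kT) = e^(−0) + e^(−1.6418) + e^(−1.6542) + e^(−1.7662) + e^(−3.7562) = 1.0000 + 0.19363 + 0.19124 + 0.17098 + 0.023372 = 1.5792.
⟨E⟩ = Σ Eᵢ e^(−Eᵢ/kT) / Z = (0·1.0000 + 132·0.19363 + 133·0.19124 + 142·0.17098 + 302·0.023372) / 1.5792 = 52.1 meV.

52.1 meV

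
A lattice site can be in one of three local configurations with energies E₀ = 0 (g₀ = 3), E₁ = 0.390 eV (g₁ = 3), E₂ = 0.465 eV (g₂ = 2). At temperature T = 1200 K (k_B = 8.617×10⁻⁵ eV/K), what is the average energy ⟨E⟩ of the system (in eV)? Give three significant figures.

0.0121 eV

k_BT = 8.617×10⁻⁵ × 1200 K = 0.10340 eV.
Eᵢ/kT = 0, 3.7718, 4.4971.
Z = Σ gᵢe^(−Eᵢ/kT) = 3·e^(−0) + 3·e^(−3.7718) + 2·e^(−4.4971) = 3.0000 + 0.069032 + 0.022283 = 3.0913.
⟨E⟩ = Σ Eᵢ gᵢe^(−Eᵢ/kT) / Z = (0·3.0000 + 0.390·0.069032 + 0.465·0.022283) / 3.0913 = 0.0121 eV.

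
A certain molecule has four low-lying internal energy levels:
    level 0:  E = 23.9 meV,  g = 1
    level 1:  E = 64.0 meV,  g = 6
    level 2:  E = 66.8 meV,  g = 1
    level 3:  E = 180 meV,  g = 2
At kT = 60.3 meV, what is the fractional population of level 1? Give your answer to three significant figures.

Eᵢ/kT = 0.39635, 1.0614, 1.1078, 2.9851.
Z = Σ gᵢe^(−Eᵢ/kT) = 1·e^(−0.39635) + 6·e^(−1.0614) + 1·e^(−1.1078) + 2·e^(−2.9851) = 0.67277 + 2.0758 + 0.33028 + 0.10107 = 3.1799.
P₁ = g₁ e^(−E₁/kT) / Z = 2.0758/3.1799 = 0.653.

0.653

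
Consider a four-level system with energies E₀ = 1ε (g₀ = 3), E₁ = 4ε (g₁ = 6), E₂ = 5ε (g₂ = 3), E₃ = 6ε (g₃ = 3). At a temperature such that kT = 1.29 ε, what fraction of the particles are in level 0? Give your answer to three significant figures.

0.793

Eᵢ/kT = 0.77519, 3.1008, 3.8760, 4.6512.
Z = Σ gᵢe^(−Eᵢ/kT) = 3·e^(−0.77519) + 6·e^(−3.1008) + 3·e^(−3.8760) + 3·e^(−4.6512) = 1.3818 + 0.27008 + 0.062201 + 0.028650 = 1.7427.
P₀ = g₀ e^(−E₀/kT) / Z = 1.3818/1.7427 = 0.793.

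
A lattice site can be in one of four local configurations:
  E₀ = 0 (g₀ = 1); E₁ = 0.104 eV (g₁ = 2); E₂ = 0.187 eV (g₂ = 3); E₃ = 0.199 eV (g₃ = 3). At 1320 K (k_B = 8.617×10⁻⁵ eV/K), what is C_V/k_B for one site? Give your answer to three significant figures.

k_BT = 8.617×10⁻⁵ × 1320 K = 0.11374 eV.
Eᵢ/kT = 0, 0.91437, 1.6441, 1.7496.
Z = Σ gᵢe^(−Eᵢ/kT) = 1·e^(−0) + 2·e^(−0.91437) + 3·e^(−1.6441) + 3·e^(−1.7496) = 1.0000 + 0.80154 + 0.57956 + 0.52153 = 2.9026.
⟨E⟩ = 0.10181 eV, ⟨E²⟩ = 0.017084 eV².
C_V/k_B = (⟨E²⟩ − ⟨E⟩²)/(kT)² = (0.017084 − 0.010365)/0.012937 = 0.519.

0.519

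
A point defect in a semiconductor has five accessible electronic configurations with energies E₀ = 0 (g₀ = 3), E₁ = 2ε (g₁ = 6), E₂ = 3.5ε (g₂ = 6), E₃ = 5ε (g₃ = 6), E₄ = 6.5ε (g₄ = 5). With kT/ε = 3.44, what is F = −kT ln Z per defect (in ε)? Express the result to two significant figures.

Eᵢ/kT = 0, 0.5814, 1.017, 1.453, 1.890.
Z = Σ gᵢe^(−Eᵢ/kT) = 3·e^(−0) + 6·e^(−0.5814) + 6·e^(−1.017) + 6·e^(−1.453) + 5·e^(−1.890) = 3.000 + 3.355 + 2.170 + 1.403 + 0.7554 = 10.68.
F = −kT ln Z = −3.44 × ln(10.68) = −3.44 × 2.368 = -8.1 ε.

-8.1 ε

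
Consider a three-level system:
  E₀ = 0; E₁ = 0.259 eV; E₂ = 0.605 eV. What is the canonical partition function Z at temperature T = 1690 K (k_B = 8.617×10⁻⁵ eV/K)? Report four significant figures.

Z = 1.185

k_BT = 8.617×10⁻⁵ × 1690 K = 0.145627 eV.
Eᵢ/kT = 0, 1.77852, 4.15445.
Z = Σ e^(−Eᵢ/kT) = e^(−0) + e^(−1.77852) + e^(−4.15445) = 1.00000 + 0.168888 + 0.0156944 = 1.18458.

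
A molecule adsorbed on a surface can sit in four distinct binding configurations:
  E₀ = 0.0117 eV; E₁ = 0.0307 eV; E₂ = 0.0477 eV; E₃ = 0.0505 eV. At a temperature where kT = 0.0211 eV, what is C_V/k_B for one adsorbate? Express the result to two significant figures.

0.49

Eᵢ/kT = 0.5545, 1.455, 2.261, 2.393.
Z = Σ e^(−Eᵢ/kT) = e^(−0.5545) + e^(−1.455) + e^(−2.261) + e^(−2.393) = 0.5744 + 0.2334 + 0.1042 + 0.09136 = 1.003.
⟨E⟩ = 0.02340 eV, ⟨E²⟩ = 0.0007664 eV².
C_V/k_B = (⟨E²⟩ − ⟨E⟩²)/(kT)² = (0.0007664 − 0.0005476)/0.0004452 = 0.49.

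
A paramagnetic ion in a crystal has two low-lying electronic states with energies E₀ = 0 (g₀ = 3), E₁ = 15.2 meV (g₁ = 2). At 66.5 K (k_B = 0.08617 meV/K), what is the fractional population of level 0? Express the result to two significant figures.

k_BT = 0.08617 × 66.5 K = 5.730 meV.
Eᵢ/kT = 0, 2.653.
Z = Σ gᵢe^(−Eᵢ/kT) = 3·e^(−0) + 2·e^(−2.653) = 3.000 + 0.1409 = 3.141.
P₀ = g₀ e^(−E₀/kT) / Z = 3.000/3.141 = 0.96.

0.96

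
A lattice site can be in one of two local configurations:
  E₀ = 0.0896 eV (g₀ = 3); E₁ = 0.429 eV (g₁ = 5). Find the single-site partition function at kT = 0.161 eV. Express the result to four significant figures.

Eᵢ/kT = 0.556522, 2.66460.
Z = Σ gᵢe^(−Eᵢ/kT) = 3·e^(−0.556522) + 5·e^(−2.66460) = 1.71960 + 0.348136 = 2.06774.

Z = 2.068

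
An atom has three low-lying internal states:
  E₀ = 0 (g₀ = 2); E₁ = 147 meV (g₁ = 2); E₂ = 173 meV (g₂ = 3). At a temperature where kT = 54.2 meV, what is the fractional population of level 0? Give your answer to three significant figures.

Eᵢ/kT = 0, 2.7122, 3.1919.
Z = Σ gᵢe^(−Eᵢ/kT) = 2·e^(−0) + 2·e^(−2.7122) + 3·e^(−3.1919) = 2.0000 + 0.13278 + 0.12328 = 2.2561.
P₀ = g₀ e^(−E₀/kT) / Z = 2.0000/2.2561 = 0.886.

0.886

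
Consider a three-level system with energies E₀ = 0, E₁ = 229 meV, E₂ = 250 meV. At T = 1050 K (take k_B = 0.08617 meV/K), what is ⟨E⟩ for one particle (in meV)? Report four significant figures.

29.75 meV

k_BT = 0.08617 × 1050 K = 90.4785 meV.
Eᵢ/kT = 0, 2.53099, 2.76309.
Z = Σ e^(−Eᵢ/kT) = e^(−0) + e^(−2.53099) + e^(−2.76309) = 1.00000 + 0.0795802 + 0.0630965 = 1.14268.
⟨E⟩ = Σ Eᵢ e^(−Eᵢ/kT) / Z = (0·1.00000 + 229·0.0795802 + 250·0.0630965) / 1.14268 = 29.75 meV.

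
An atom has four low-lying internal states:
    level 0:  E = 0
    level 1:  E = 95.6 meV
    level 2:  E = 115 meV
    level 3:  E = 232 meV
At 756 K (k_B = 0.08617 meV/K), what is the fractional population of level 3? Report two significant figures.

k_BT = 0.08617 × 756 K = 65.14 meV.
Eᵢ/kT = 0, 1.468, 1.765, 3.562.
Z = Σ e^(−Eᵢ/kT) = e^(−0) + e^(−1.468) + e^(−1.765) + e^(−3.562) = 1.000 + 0.2304 + 0.1712 + 0.02838 = 1.430.
P₃ = e^(−E₃/kT) / Z = 0.02838/1.430 = 0.020.

0.020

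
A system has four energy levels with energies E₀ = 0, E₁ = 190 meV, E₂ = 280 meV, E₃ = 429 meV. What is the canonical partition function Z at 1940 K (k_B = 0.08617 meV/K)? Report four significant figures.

Z = 1.585

k_BT = 0.08617 × 1940 K = 167.170 meV.
Eᵢ/kT = 0, 1.13657, 1.67494, 2.56625.
Z = Σ e^(−Eᵢ/kT) = e^(−0) + e^(−1.13657) + e^(−1.67494) + e^(−2.56625) = 1.00000 + 0.320918 + 0.187319 + 0.0768231 = 1.58506.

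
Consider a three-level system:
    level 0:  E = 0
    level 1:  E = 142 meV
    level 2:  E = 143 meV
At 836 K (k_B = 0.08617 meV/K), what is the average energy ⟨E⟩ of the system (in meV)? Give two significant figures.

31 meV

k_BT = 0.08617 × 836 K = 72.04 meV.
Eᵢ/kT = 0, 1.971, 1.985.
Z = Σ e^(−Eᵢ/kT) = e^(−0) + e^(−1.971) + e^(−1.985) = 1.000 + 0.1393 + 0.1374 = 1.277.
⟨E⟩ = Σ Eᵢ e^(−Eᵢ/kT) / Z = (0·1.000 + 142·0.1393 + 143·0.1374) / 1.277 = 31 meV.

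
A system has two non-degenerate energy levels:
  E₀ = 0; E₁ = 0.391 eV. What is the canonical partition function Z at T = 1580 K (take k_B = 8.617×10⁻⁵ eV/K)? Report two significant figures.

k_BT = 8.617×10⁻⁵ × 1580 K = 0.1361 eV.
Eᵢ/kT = 0, 2.873.
Z = Σ e^(−Eᵢ/kT) = e^(−0) + e^(−2.873) = 1.000 + 0.05653 = 1.057.

Z = 1.1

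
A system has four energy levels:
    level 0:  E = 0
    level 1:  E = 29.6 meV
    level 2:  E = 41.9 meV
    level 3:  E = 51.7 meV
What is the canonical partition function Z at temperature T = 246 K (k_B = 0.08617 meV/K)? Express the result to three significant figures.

Z = 1.47

k_BT = 0.08617 × 246 K = 21.198 meV.
Eᵢ/kT = 0, 1.3964, 1.9766, 2.4389.
Z = Σ e^(−Eᵢ/kT) = e^(−0) + e^(−1.3964) + e^(−1.9766) + e^(−2.4389) = 1.0000 + 0.24749 + 0.13854 + 0.087257 = 1.4733.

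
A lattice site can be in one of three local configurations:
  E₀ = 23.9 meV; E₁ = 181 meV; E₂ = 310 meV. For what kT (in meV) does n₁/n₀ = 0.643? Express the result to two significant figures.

360 meV

n₁/n₀ = exp[−(E₁−E₀)/kT] = 0.643.
⇒ (E₁−E₀)/kT = ln(1/0.643) = ln(1.555) = 0.4415.
kT = 157.1 meV / 0.4415 = 360 meV.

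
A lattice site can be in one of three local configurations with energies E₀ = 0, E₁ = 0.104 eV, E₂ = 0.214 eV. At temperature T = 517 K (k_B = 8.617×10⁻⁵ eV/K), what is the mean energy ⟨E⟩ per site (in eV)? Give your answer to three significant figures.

0.0107 eV

k_BT = 8.617×10⁻⁵ × 517 K = 0.044550 eV.
Eᵢ/kT = 0, 2.3345, 4.8036.
Z = Σ e^(−Eᵢ/kT) = e^(−0) + e^(−2.3345) + e^(−4.8036) = 1.0000 + 0.096859 + 0.0082002 = 1.1051.
⟨E⟩ = Σ Eᵢ e^(−Eᵢ/kT) / Z = (0·1.0000 + 0.104·0.096859 + 0.214·0.0082002) / 1.1051 = 0.0107 eV.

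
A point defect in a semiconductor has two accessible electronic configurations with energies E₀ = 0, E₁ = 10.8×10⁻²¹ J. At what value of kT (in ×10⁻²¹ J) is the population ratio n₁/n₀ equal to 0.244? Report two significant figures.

n₁/n₀ = exp[−(E₁−E₀)/kT] = 0.244.
⇒ (E₁−E₀)/kT = ln(1/0.244) = ln(4.098) = 1.410.
kT = 10.8 ×10⁻²¹ J / 1.410 = 7.7 ×10⁻²¹ J.

7.7 ×10⁻²¹ J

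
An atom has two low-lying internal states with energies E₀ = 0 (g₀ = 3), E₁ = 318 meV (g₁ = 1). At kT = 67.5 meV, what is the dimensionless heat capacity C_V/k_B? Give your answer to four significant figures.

Eᵢ/kT = 0, 4.71111.
Z = Σ gᵢe^(−Eᵢ/kT) = 3·e^(−0) + 1·e^(−4.71111) = 3.00000 + 0.00899479 = 3.00899.
⟨E⟩ = 0.950599 meV, ⟨E²⟩ = 302.291 meV².
C_V/k_B = (⟨E²⟩ − ⟨E⟩²)/(kT)² = (302.291 − 0.903638)/4556.25 = 0.06615.

0.06615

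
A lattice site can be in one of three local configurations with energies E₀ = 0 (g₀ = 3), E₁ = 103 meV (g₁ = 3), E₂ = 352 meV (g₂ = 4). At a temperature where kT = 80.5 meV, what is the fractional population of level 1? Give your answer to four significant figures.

0.2148

Eᵢ/kT = 0, 1.27950, 4.37267.
Z = Σ gᵢe^(−Eᵢ/kT) = 3·e^(−0) + 3·e^(−1.27950) + 4·e^(−4.37267) = 3.00000 + 0.834529 + 0.0504700 = 3.88500.
P₁ = g₁ e^(−E₁/kT) / Z = 0.834529/3.88500 = 0.2148.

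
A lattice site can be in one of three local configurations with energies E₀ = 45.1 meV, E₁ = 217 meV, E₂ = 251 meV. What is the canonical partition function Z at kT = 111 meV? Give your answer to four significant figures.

Z = 0.9119

Eᵢ/kT = 0.406306, 1.95495, 2.26126.
Z = Σ e^(−Eᵢ/kT) = e^(−0.406306) + e^(−1.95495) + e^(−2.26126) = 0.666106 + 0.141572 + 0.104219 = 0.911897.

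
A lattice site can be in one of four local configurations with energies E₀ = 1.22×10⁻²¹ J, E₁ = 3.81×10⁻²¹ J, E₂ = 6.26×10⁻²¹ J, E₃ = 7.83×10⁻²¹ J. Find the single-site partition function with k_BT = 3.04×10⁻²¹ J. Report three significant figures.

Z = 1.16

Eᵢ/kT = 0.40132, 1.2533, 2.0592, 2.5757.
Z = Σ e^(−Eᵢ/kT) = e^(−0.40132) + e^(−1.2533) + e^(−2.0592) + e^(−2.5757) = 0.66944 + 0.28556 + 0.12756 + 0.076101 = 1.1587.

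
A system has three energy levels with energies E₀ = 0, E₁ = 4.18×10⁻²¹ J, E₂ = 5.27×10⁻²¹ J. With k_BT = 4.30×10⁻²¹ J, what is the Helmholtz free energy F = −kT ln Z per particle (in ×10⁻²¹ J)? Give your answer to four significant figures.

Eᵢ/kT = 0, 0.972093, 1.22558.
Z = Σ e^(−Eᵢ/kT) = e^(−0) + e^(−0.972093) + e^(−1.22558) = 1.00000 + 0.378290 + 0.293587 = 1.67188.
F = −kT ln Z = −4.30 × ln(1.67188) = −4.30 × 0.513949 = -2.210 ×10⁻²¹ J.

-2.210 ×10⁻²¹ J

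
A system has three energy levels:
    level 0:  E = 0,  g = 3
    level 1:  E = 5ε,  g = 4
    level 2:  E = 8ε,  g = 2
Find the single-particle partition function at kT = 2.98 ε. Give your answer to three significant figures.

Eᵢ/kT = 0, 1.6779, 2.6846.
Z = Σ gᵢe^(−Eᵢ/kT) = 3·e^(−0) + 4·e^(−1.6779) + 2·e^(−2.6846) = 3.0000 + 0.74706 + 0.13650 = 3.8836.

Z = 3.88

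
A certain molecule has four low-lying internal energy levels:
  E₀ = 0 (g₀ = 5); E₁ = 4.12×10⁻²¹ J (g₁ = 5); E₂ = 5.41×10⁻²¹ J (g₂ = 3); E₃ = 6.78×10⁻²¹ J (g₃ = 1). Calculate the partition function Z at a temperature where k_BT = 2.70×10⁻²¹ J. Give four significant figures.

Eᵢ/kT = 0, 1.52593, 2.00370, 2.51111.
Z = Σ gᵢe^(−Eᵢ/kT) = 5·e^(−0) + 5·e^(−1.52593) + 3·e^(−2.00370) + 1·e^(−2.51111) = 5.00000 + 1.08709 + 0.404506 + 0.0811781 = 6.57277.

Z = 6.573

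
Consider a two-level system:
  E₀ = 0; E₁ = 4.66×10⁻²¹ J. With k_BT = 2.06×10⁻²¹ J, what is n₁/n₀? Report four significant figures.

0.1041

n₁/n₀ = exp[−(E₁−E₀)/kT] = exp(−(4.66 ×10⁻²¹ J)/(2.06 ×10⁻²¹ J)) = exp(-2.26214) = 0.1041.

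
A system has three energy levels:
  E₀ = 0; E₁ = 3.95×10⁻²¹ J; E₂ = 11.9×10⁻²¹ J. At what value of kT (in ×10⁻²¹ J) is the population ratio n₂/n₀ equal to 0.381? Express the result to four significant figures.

n₂/n₀ = exp[−(E₂−E₀)/kT] = 0.381.
⇒ (E₂−E₀)/kT = ln(1/0.381) = ln(2.62467) = 0.964955.
kT = 11.9 ×10⁻²¹ J / 0.964955 = 12.33 ×10⁻²¹ J.

12.33 ×10⁻²¹ J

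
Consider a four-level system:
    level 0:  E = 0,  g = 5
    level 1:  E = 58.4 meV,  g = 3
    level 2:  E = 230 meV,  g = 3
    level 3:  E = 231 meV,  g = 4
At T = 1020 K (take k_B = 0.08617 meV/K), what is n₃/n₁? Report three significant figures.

k_BT = 0.08617 × 1020 K = 87.893 meV.
n₃/n₁ = (g₃/g₁) exp[−(E₃−E₁)/kT] = (4/3) × exp(−(172.6 meV)/(87.893 meV)) = (4/3) × exp(-1.9638) = 0.187.

0.187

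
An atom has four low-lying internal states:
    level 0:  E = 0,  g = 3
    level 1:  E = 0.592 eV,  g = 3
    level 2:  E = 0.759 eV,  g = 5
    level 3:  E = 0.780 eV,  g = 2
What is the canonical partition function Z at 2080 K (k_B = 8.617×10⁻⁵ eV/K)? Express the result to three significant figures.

k_BT = 8.617×10⁻⁵ × 2080 K = 0.17923 eV.
Eᵢ/kT = 0, 3.3030, 4.2348, 4.3520.
Z = Σ gᵢe^(−Eᵢ/kT) = 3·e^(−0) + 3·e^(−3.3030) + 5·e^(−4.2348) + 2·e^(−4.3520) = 3.0000 + 0.11032 + 0.072414 + 0.025762 = 3.2085.

Z = 3.21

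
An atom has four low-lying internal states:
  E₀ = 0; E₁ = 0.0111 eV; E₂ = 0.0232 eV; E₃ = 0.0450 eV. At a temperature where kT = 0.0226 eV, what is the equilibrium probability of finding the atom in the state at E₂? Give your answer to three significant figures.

Eᵢ/kT = 0, 0.49115, 1.0265, 1.9912.
Z = Σ e^(−Eᵢ/kT) = e^(−0) + e^(−0.49115) + e^(−1.0265) + e^(−1.9912) = 1.0000 + 0.61192 + 0.35826 + 0.13653 = 2.1067.
P₂ = e^(−E₂/kT) / Z = 0.35826/2.1067 = 0.170.

0.170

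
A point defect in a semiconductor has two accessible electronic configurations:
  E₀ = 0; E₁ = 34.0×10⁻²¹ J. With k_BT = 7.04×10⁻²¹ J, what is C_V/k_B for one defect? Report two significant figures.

Eᵢ/kT = 0, 4.830.
Z = Σ e^(−Eᵢ/kT) = e^(−0) + e^(−4.830) = 1.000 + 0.007987 = 1.008.
⟨E⟩ = 0.2694, ⟨E²⟩ = 9.160.
C_V/k_B = (⟨E²⟩ − ⟨E⟩²)/(kT)² = (9.160 − 0.07258)/49.56 = 0.18.

0.18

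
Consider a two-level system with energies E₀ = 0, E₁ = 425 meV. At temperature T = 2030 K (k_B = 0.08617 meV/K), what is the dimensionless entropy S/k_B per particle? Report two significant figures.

0.28

k_BT = 0.08617 × 2030 K = 174.9 meV.
Eᵢ/kT = 0, 2.430.
Z = Σ e^(−Eᵢ/kT) = e^(−0) + e^(−2.430) = 1.000 + 0.08804 = 1.088.
⟨E⟩ = Σ EᵢPᵢ = 34.39 meV.
S/k_B = ln Z + ⟨E⟩/kT = ln(1.088) + 34.39/174.9 = 0.08434 + 0.1966 = 0.28.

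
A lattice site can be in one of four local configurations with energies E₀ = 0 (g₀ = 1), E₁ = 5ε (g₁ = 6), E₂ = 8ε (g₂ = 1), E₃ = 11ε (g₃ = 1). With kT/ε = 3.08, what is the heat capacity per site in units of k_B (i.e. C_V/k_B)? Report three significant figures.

Eᵢ/kT = 0, 1.6234, 2.5974, 3.5714.
Z = Σ gᵢe^(−Eᵢ/kT) = 1·e^(−0) + 6·e^(−1.6234) + 1·e^(−2.5974) + 1·e^(−3.5714) = 1.0000 + 1.1834 + 0.074467 + 0.028116 = 2.2860.
⟨E⟩ = 2.9843 ε, ⟨E²⟩ = 16.515 ε².
C_V/k_B = (⟨E²⟩ − ⟨E⟩²)/(kT)² = (16.515 − 8.9060)/9.4864 = 0.802.

0.802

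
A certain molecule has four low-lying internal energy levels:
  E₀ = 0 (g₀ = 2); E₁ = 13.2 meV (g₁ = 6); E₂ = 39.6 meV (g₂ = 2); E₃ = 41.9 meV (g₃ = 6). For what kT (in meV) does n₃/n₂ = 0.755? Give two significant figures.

n₃/n₂ = (g₃/g₂) exp[−(E₃−E₂)/kT] = 0.755.
⇒ (E₃−E₂)/kT = ln((6/2)/0.755) = ln(3.974) = 1.380.
kT = 2.3 meV / 1.380 = 1.7 meV.

1.7 meV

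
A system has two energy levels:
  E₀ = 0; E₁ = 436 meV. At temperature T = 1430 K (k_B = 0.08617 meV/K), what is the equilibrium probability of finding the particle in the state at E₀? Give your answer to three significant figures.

0.972

k_BT = 0.08617 × 1430 K = 123.22 meV.
Eᵢ/kT = 0, 3.5384.
Z = Σ e^(−Eᵢ/kT) = e^(−0) + e^(−3.5384) = 1.0000 + 0.029060 = 1.0291.
P₀ = e^(−E₀/kT) / Z = 1.0000/1.0291 = 0.972.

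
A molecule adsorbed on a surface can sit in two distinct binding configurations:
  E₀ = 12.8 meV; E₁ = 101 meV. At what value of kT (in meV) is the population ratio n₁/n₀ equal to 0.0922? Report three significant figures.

37.0 meV

n₁/n₀ = exp[−(E₁−E₀)/kT] = 0.0922.
⇒ (E₁−E₀)/kT = ln(1/0.0922) = ln(10.846) = 2.3838.
kT = 88.2 meV / 2.3838 = 37.0 meV.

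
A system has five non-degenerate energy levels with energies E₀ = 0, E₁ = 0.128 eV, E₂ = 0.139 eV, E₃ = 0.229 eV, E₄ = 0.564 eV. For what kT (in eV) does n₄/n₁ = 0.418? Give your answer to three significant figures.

0.500 eV

n₄/n₁ = exp[−(E₄−E₁)/kT] = 0.418.
⇒ (E₄−E₁)/kT = ln(1/0.418) = ln(2.3923) = 0.87226.
kT = 0.436 eV / 0.87226 = 0.500 eV.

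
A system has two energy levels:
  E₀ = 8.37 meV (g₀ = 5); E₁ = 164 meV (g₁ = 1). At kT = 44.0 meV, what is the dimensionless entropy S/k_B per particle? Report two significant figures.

1.6

Eᵢ/kT = 0.1902, 3.727.
Z = Σ gᵢe^(−Eᵢ/kT) = 5·e^(−0.1902) + 1·e^(−3.727) = 4.134 + 0.02406 = 4.158.
⟨E⟩ = Σ EᵢPᵢ = 9.271 meV.
S/k_B = ln Z + ⟨E⟩/kT = ln(4.158) + 9.271/44.0 = 1.425 + 0.2107 = 1.6.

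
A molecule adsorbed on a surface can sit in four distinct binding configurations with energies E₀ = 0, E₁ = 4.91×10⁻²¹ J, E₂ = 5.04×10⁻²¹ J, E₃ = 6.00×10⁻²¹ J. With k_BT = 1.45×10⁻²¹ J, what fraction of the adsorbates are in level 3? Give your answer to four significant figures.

Eᵢ/kT = 0, 3.38621, 3.47586, 4.13793.
Z = Σ e^(−Eᵢ/kT) = e^(−0) + e^(−3.38621) + e^(−3.47586) + e^(−4.13793) = 1.00000 + 0.0338367 + 0.0309352 + 0.0159558 = 1.08073.
P₃ = e^(−E₃/kT) / Z = 0.0159558/1.08073 = 0.01476.

0.01476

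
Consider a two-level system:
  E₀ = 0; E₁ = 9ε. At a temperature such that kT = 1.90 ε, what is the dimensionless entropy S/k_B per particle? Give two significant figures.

0.050

Eᵢ/kT = 0, 4.737.
Z = Σ e^(−Eᵢ/kT) = e^(−0) + e^(−4.737) = 1.000 + 0.008765 = 1.009.
⟨E⟩ = Σ EᵢPᵢ = 0.07818 ε.
S/k_B = ln Z + ⟨E⟩/kT = ln(1.009) + 0.07818/1.90 = 0.008960 + 0.04115 = 0.050.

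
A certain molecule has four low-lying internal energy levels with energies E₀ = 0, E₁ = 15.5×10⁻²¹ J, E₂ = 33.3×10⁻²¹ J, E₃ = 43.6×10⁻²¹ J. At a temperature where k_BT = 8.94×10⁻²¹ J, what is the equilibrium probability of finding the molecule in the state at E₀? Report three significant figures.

Eᵢ/kT = 0, 1.7338, 3.7248, 4.8770.
Z = Σ e^(−Eᵢ/kT) = e^(−0) + e^(−1.7338) + e^(−3.7248) + e^(−4.8770) = 1.0000 + 0.17661 + 0.024118 + 0.0076198 = 1.2083.
P₀ = e^(−E₀/kT) / Z = 1.0000/1.2083 = 0.828.

0.828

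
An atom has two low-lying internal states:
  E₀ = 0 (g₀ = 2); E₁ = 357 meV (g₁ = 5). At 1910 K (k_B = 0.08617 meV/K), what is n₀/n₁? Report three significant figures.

3.50

k_BT = 0.08617 × 1910 K = 164.58 meV.
n₀/n₁ = (g₀/g₁) exp[−(E₀−E₁)/kT] = (2/5) × exp(−(-357 meV)/(164.58 meV)) = (2/5) × exp(2.1692) = 3.50.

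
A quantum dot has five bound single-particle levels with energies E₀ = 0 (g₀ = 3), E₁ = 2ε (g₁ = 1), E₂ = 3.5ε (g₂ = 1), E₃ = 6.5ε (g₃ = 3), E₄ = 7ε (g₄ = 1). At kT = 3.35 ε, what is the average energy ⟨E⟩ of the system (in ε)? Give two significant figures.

1.3 ε

Eᵢ/kT = 0, 0.5970, 1.045, 1.940, 2.090.
Z = Σ gᵢe^(−Eᵢ/kT) = 3·e^(−0) + 1·e^(−0.5970) + 1·e^(−1.045) + 3·e^(−1.940) + 1·e^(−2.090) = 3.000 + 0.5505 + 0.3517 + 0.4311 + 0.1237 = 4.457.
⟨E⟩ = Σ Eᵢ gᵢe^(−Eᵢ/kT) / Z = (0·3.000 + 2·0.5505 + 3.5·0.3517 + 6.5·0.4311 + 7·0.1237) / 4.457 = 1.3 ε.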